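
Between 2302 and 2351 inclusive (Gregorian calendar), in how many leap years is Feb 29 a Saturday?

2

Leap years in 2302–2351: 12 of them.
Feb 29 weekday advances by 5 (mod 7) from one leap year to the next four years later (or differs when a century non-leap intervenes).
Leap-day weekdays: 2304:Mon 2308:Sat✓ 2312:Thu 2316:Tue 2320:Sun 2324:Fri 2328:Wed 2332:Mon 2336:Sat✓ 2340:Thu 2344:Tue 2348:Sun
Saturday: 2308, 2336 → 2.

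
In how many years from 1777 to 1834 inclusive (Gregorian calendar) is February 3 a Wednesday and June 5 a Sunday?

Check each year's weekday for February 3 and June 5:
  1777: Mon/Thu  1778: Tue/Fri  1779: Wed/Sat  1780: Thu/Mon  1781: Sat/Tue  1782: Sun/Wed  1783: Mon/Thu  1784: Tue/Sat  1785: Thu/Sun  1786: Fri/Mon  1787: Sat/Tue  1788: Sun/Thu  1789: Tue/Fri  1790: Wed/Sat  …(30 more)…  1821: Sat/Tue  1822: Sun/Wed  1823: Mon/Thu  1824: Tue/Sat  1825: Thu/Sun  1826: Fri/Mon  1827: Sat/Tue  1828: Sun/Thu  1829: Tue/Fri  1830: Wed/Sat  1831: Thu/Sun  1832: Fri/Tue  1833: Sun/Wed  1834: Mon/Thu
Both conditions hold in: 1796, 1808 — 2.

2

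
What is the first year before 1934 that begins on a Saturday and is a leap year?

1916

Jan 1 advances by 2 weekdays after a leap year and by 1 after a common year.
1934: Jan 1 is Monday.
1933: Sunday
1932: Friday (leap)
1931: Thursday
1930: Wednesday
1929: Tuesday
1928: Sunday (leap)
1927: Saturday
1926: Friday
1925: Thursday
1924: Tuesday (leap)
1923: Monday
1922: Sunday
1921: Saturday
1920: Thursday (leap)
1919: Wednesday
1918: Tuesday
1917: Monday
1916: Saturday (leap)
1916 begins on a Saturday and is a leap year.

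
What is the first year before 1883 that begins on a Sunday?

1882

Jan 1 advances by 2 weekdays after a leap year and by 1 after a common year.
1883: Jan 1 is Monday.
1882: Sunday
1882 begins on a Sunday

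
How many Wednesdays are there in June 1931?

4

June 1931 has 30 days and begins on Monday.
The first Wednesday is June 3.
Wednesdays fall on 3, 10, 17, 24 — that's 4.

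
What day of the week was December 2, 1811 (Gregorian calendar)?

January 1, 1811 is a Tuesday.
December 2 is day 336 of the year, i.e. 335 days after Jan 1.
335 mod 7 = 6, so advance 6 weekdays from Tuesday: Monday.

Monday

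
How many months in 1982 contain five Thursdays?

4

A month of length L has five Thursdays iff its first Thursday is on day ≤ L−28 (so day 1–3 in a 31-day month, 1–2 in a 30-day month, day 1 in a leap February).
Checking each month of 1982: Jan starts Fri (31d); Feb starts Mon (28d); Mar starts Mon (31d); Apr starts Thu (30d) ✓; May starts Sat (31d); Jun starts Tue (30d); Jul starts Thu (31d) ✓; Aug starts Sun (31d); Sep starts Wed (30d) ✓; Oct starts Fri (31d); Nov starts Mon (30d); Dec starts Wed (31d) ✓.
Five-Thursday months: April, July, September, December → 4.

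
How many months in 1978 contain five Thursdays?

4

A month of length L has five Thursdays iff its first Thursday is on day ≤ L−28 (so day 1–3 in a 31-day month, 1–2 in a 30-day month, day 1 in a leap February).
Checking each month of 1978: Jan starts Sun (31d); Feb starts Wed (28d); Mar starts Wed (31d) ✓; Apr starts Sat (30d); May starts Mon (31d); Jun starts Thu (30d) ✓; Jul starts Sat (31d); Aug starts Tue (31d) ✓; Sep starts Fri (30d); Oct starts Sun (31d); Nov starts Wed (30d) ✓; Dec starts Fri (31d).
Five-Thursday months: March, June, August, November → 4.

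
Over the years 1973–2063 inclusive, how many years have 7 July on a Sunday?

Track 7 July's weekday year by year (advancing +1, or +2 across a Feb 29):
  1973: Sat  1974: Sun (+1) ✓  1975: Mon (+1)  1976: Wed (+2)  1977: Thu (+1)
  1978: Fri (+1)  1979: Sat (+1)  1980: Mon (+2)  1981: Tue (+1)  1982: Wed (+1)
  1983: Thu (+1)  1984: Sat (+2)  1985: Sun (+1) ✓  1986: Mon (+1)  … (63 more years) …
  2050: Thu (+1)  2051: Fri (+1)  2052: Sun (+2) ✓  2053: Mon (+1)  2054: Tue (+1)
  2055: Wed (+1)  2056: Fri (+2)  2057: Sat (+1)  2058: Sun (+1) ✓  2059: Mon (+1)
  2060: Wed (+2)  2061: Thu (+1)  2062: Fri (+1)  2063: Sat (+1)
Sunday years: 1974, 1985, 1991, 1996, 2002, 2013, 2019, 2024, 2030, 2041, 2047, 2052, 2058 — 13 in total.

13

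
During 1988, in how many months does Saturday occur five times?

A month of length L has five Saturdays iff its first Saturday is on day ≤ L−28 (so day 1–3 in a 31-day month, 1–2 in a 30-day month, day 1 in a leap February).
Checking each month of 1988: Jan starts Fri (31d) ✓; Feb starts Mon (29d); Mar starts Tue (31d); Apr starts Fri (30d) ✓; May starts Sun (31d); Jun starts Wed (30d); Jul starts Fri (31d) ✓; Aug starts Mon (31d); Sep starts Thu (30d); Oct starts Sat (31d) ✓; Nov starts Tue (30d); Dec starts Thu (31d) ✓.
Five-Saturday months: January, April, July, October, December → 5.

5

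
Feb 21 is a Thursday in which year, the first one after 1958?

From one year to the next, a fixed date's weekday advances by 1, or by 2 when a Feb 29 lies between the two dates.
1958: February 21 is Friday.
1959: Saturday (+1)
1960: Sunday (+1)
1961: Tuesday (+2)
1962: Wednesday (+1)
1963: Thursday (+1)
Feb 21 falls on a Thursday in 1963.

1963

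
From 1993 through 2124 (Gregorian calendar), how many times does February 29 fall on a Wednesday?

5

Leap years in 1993–2124: 32 of them.
Feb 29 weekday advances by 5 (mod 7) from one leap year to the next four years later (or differs when a century non-leap intervenes).
Leap-day weekdays: 1996:Thu 2000:Tue 2004:Sun 2008:Fri 2012:Wed✓ 2016:Mon 2020:Sat 2024:Thu 2028:Tue 2032:Sun 2036:Fri 2040:Wed✓ 2044:Mon …(6 more)… 2072:Mon 2076:Sat 2080:Thu 2084:Tue 2088:Sun 2092:Fri 2096:Wed✓ 2104:Fri 2108:Wed✓ 2112:Mon 2116:Sat 2120:Thu 2124:Tue
Wednesday: 2012, 2040, 2068, 2096, 2108 → 5.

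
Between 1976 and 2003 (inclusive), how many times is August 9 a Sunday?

4

Track August 9's weekday year by year (advancing +1, or +2 across a Feb 29):
  1976: Mon  1977: Tue (+1)  1978: Wed (+1)  1979: Thu (+1)  1980: Sat (+2)
  1981: Sun (+1) ✓  1982: Mon (+1)  1983: Tue (+1)  1984: Thu (+2)  1985: Fri (+1)
  1986: Sat (+1)  1987: Sun (+1) ✓  1988: Tue (+2)  1989: Wed (+1)  1990: Thu (+1)
  1991: Fri (+1)  1992: Sun (+2) ✓  1993: Mon (+1)  1994: Tue (+1)  1995: Wed (+1)
  1996: Fri (+2)  1997: Sat (+1)  1998: Sun (+1) ✓  1999: Mon (+1)  2000: Wed (+2)
  2001: Thu (+1)  2002: Fri (+1)  2003: Sat (+1)
Sunday years: 1981, 1987, 1992, 1998 — 4 in total.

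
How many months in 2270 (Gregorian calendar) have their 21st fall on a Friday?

2

Check the 21st of each month of 2270: Jan 21: Fri, Feb 21: Mon, Mar 21: Mon, Apr 21: Thu, May 21: Sat, Jun 21: Tue, Jul 21: Thu, Aug 21: Sun, Sep 21: Wed, Oct 21: Fri, Nov 21: Mon, Dec 21: Wed.
Friday occurs in January, October — 2 months.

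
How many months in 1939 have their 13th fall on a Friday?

2

Check the 13th of each month of 1939: Jan 13: Fri, Feb 13: Mon, Mar 13: Mon, Apr 13: Thu, May 13: Sat, Jun 13: Tue, Jul 13: Thu, Aug 13: Sun, Sep 13: Wed, Oct 13: Fri, Nov 13: Mon, Dec 13: Wed.
Friday occurs in January, October — 2 months.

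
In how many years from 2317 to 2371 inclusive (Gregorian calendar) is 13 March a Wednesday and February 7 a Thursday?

6

Check each year's weekday for 13 March and February 7:
  2317: Tue/Wed  2318: Wed/Thu ✓  2319: Thu/Fri  2320: Sat/Sat  2321: Sun/Mon  2322: Mon/Tue  2323: Tue/Wed  2324: Thu/Thu  2325: Fri/Sat  2326: Sat/Sun  2327: Sun/Mon  2328: Tue/Tue  2329: Wed/Thu ✓  2330: Thu/Fri  …(27 more)…  2358: Thu/Fri  2359: Fri/Sat  2360: Sun/Sun  2361: Mon/Tue  2362: Tue/Wed  2363: Wed/Thu ✓  2364: Fri/Fri  2365: Sat/Sun  2366: Sun/Mon  2367: Mon/Tue  2368: Wed/Wed  2369: Thu/Fri  2370: Fri/Sat  2371: Sat/Sun
Both conditions hold in: 2318, 2329, 2335, 2346, 2357, 2363 — 6.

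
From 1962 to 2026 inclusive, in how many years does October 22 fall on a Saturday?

9

Track October 22's weekday year by year (advancing +1, or +2 across a Feb 29):
  1962: Mon  1963: Tue (+1)  1964: Thu (+2)  1965: Fri (+1)  1966: Sat (+1) ✓
  1967: Sun (+1)  1968: Tue (+2)  1969: Wed (+1)  1970: Thu (+1)  1971: Fri (+1)
  1972: Sun (+2)  1973: Mon (+1)  1974: Tue (+1)  1975: Wed (+1)  … (37 more years) …
  2013: Tue (+1)  2014: Wed (+1)  2015: Thu (+1)  2016: Sat (+2) ✓  2017: Sun (+1)
  2018: Mon (+1)  2019: Tue (+1)  2020: Thu (+2)  2021: Fri (+1)  2022: Sat (+1) ✓
  2023: Sun (+1)  2024: Tue (+2)  2025: Wed (+1)  2026: Thu (+1)
Saturday years: 1966, 1977, 1983, 1988, 1994, 2005, 2011, 2016, 2022 — 9 in total.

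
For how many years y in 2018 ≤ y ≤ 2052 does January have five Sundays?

15

January has 31 days; it has five Sundays when Sunday falls among the first (month-length − 28) days — i.e. when January 1 is one of Sunday/Saturday/Friday.
January 1 by year: 2018:Mon 2019:Tue 2020:Wed 2021:Fri✓ 2022:Sat✓ 2023:Sun✓ 2024:Mon 2025:Wed 2026:Thu 2027:Fri✓ 2028:Sat✓ 2029:Mon 2030:Tue 2031:Wed 2032:Thu …(5 more)… 2038:Fri✓ 2039:Sat✓ 2040:Sun✓ 2041:Tue 2042:Wed 2043:Thu 2044:Fri✓ 2045:Sun✓ 2046:Mon 2047:Tue 2048:Wed 2049:Fri✓ 2050:Sat✓ 2051:Sun✓ 2052:Mon
Years with five Sundays: 2021, 2022, 2023, 2027, 2028, 2033, 2034, 2038, 2039, 2040, 2044, 2045, 2049, 2050, 2051 → 15.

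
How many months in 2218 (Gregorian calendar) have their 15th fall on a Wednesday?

2

Check the 15th of each month of 2218: Jan 15: Thu, Feb 15: Sun, Mar 15: Sun, Apr 15: Wed, May 15: Fri, Jun 15: Mon, Jul 15: Wed, Aug 15: Sat, Sep 15: Tue, Oct 15: Thu, Nov 15: Sun, Dec 15: Tue.
Wednesday occurs in April, July — 2 months.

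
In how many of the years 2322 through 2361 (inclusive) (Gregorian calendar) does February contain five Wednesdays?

2

February has 28 days (29 in leap years); it has five Wednesdays when Wednesday falls among the first (month-length − 28) days — i.e. when February 1 is Wednesday in a leap year (never in a common year).
February 1 by year: 2322:Wed 2323:Thu 2324:Fri 2325:Sun 2326:Mon 2327:Tue 2328:Wed✓ 2329:Fri 2330:Sat 2331:Sun 2332:Mon 2333:Wed 2334:Thu 2335:Fri 2336:Sat …(10 more)… 2347:Sat 2348:Sun 2349:Tue 2350:Wed 2351:Thu 2352:Fri 2353:Sun 2354:Mon 2355:Tue 2356:Wed✓ 2357:Fri 2358:Sat 2359:Sun 2360:Mon 2361:Wed
Years with five Wednesdays: 2328, 2356 → 2.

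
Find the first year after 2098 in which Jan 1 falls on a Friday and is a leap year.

2112

Jan 1 advances by 2 weekdays after a leap year and by 1 after a common year.
2098: Jan 1 is Wednesday.
2099: Thursday
2100: Friday
2101: Saturday
2102: Sunday
2103: Monday
2104: Tuesday (leap)
2105: Thursday
2106: Friday
2107: Saturday
2108: Sunday (leap)
2109: Tuesday
2110: Wednesday
2111: Thursday
2112: Friday (leap)
2112 begins on a Friday and is a leap year.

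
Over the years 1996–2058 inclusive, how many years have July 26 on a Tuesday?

Track July 26's weekday year by year (advancing +1, or +2 across a Feb 29):
  1996: Fri  1997: Sat (+1)  1998: Sun (+1)  1999: Mon (+1)  2000: Wed (+2)
  2001: Thu (+1)  2002: Fri (+1)  2003: Sat (+1)  2004: Mon (+2)  2005: Tue (+1) ✓
  2006: Wed (+1)  2007: Thu (+1)  2008: Sat (+2)  2009: Sun (+1)  … (35 more years) …
  2045: Wed (+1)  2046: Thu (+1)  2047: Fri (+1)  2048: Sun (+2)  2049: Mon (+1)
  2050: Tue (+1) ✓  2051: Wed (+1)  2052: Fri (+2)  2053: Sat (+1)  2054: Sun (+1)
  2055: Mon (+1)  2056: Wed (+2)  2057: Thu (+1)  2058: Fri (+1)
Tuesday years: 2005, 2011, 2016, 2022, 2033, 2039, 2044, 2050 — 8 in total.

8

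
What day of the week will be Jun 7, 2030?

January 1, 2030 is a Tuesday.
June 7 is day 158 of the year, i.e. 157 days after Jan 1.
157 mod 7 = 3, so advance 3 weekdays from Tuesday: Friday.

Friday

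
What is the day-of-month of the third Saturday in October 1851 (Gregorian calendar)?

October 1, 1851 is a Wednesday, so the first Saturday is the 4th.
The third Saturday is 4 + 14 = 18.

18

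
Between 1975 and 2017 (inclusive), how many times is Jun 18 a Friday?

Track Jun 18's weekday year by year (advancing +1, or +2 across a Feb 29):
  1975: Wed  1976: Fri (+2) ✓  1977: Sat (+1)  1978: Sun (+1)  1979: Mon (+1)
  1980: Wed (+2)  1981: Thu (+1)  1982: Fri (+1) ✓  1983: Sat (+1)  1984: Mon (+2)
  1985: Tue (+1)  1986: Wed (+1)  1987: Thu (+1)  1988: Sat (+2)  … (15 more years) …
  2004: Fri (+2) ✓  2005: Sat (+1)  2006: Sun (+1)  2007: Mon (+1)  2008: Wed (+2)
  2009: Thu (+1)  2010: Fri (+1) ✓  2011: Sat (+1)  2012: Mon (+2)  2013: Tue (+1)
  2014: Wed (+1)  2015: Thu (+1)  2016: Sat (+2)  2017: Sun (+1)
Friday years: 1976, 1982, 1993, 1999, 2004, 2010 — 6 in total.

6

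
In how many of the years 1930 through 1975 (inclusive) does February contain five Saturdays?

February has 28 days (29 in leap years); it has five Saturdays when Saturday falls among the first (month-length − 28) days — i.e. when February 1 is Saturday in a leap year (never in a common year).
February 1 by year: 1930:Sat 1931:Sun 1932:Mon 1933:Wed 1934:Thu 1935:Fri 1936:Sat✓ 1937:Mon 1938:Tue 1939:Wed 1940:Thu 1941:Sat 1942:Sun 1943:Mon 1944:Tue …(16 more)… 1961:Wed 1962:Thu 1963:Fri 1964:Sat✓ 1965:Mon 1966:Tue 1967:Wed 1968:Thu 1969:Sat 1970:Sun 1971:Mon 1972:Tue 1973:Thu 1974:Fri 1975:Sat
Years with five Saturdays: 1936, 1964 → 2.

2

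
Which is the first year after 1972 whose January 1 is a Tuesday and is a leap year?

1980

Jan 1 advances by 2 weekdays after a leap year and by 1 after a common year.
1972: Jan 1 is Saturday (leap).
1973: Monday
1974: Tuesday
1975: Wednesday
1976: Thursday (leap)
1977: Saturday
1978: Sunday
1979: Monday
1980: Tuesday (leap)
1980 begins on a Tuesday and is a leap year.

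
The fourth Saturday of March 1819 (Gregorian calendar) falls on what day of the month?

March 1, 1819 is a Monday, so the first Saturday is the 6th.
The fourth Saturday is 6 + 21 = 27.

27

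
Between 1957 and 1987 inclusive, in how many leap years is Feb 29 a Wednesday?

1

Leap years in 1957–1987: 7 of them.
Feb 29 weekday advances by 5 (mod 7) from one leap year to the next four years later (or differs when a century non-leap intervenes).
Leap-day weekdays: 1960:Mon 1964:Sat 1968:Thu 1972:Tue 1976:Sun 1980:Fri 1984:Wed✓
Wednesday: 1984 → 1.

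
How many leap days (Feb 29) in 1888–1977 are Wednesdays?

3

Leap years in 1888–1977: 22 of them.
Feb 29 weekday advances by 5 (mod 7) from one leap year to the next four years later (or differs when a century non-leap intervenes).
Leap-day weekdays: 1888:Wed✓ 1892:Mon 1896:Sat 1904:Mon 1908:Sat 1912:Thu 1916:Tue 1920:Sun 1924:Fri 1928:Wed✓ 1932:Mon 1936:Sat 1940:Thu 1944:Tue 1948:Sun 1952:Fri 1956:Wed✓ 1960:Mon 1964:Sat 1968:Thu 1972:Tue 1976:Sun
Wednesday: 1888, 1928, 1956 → 3.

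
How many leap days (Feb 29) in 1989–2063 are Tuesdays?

3

Leap years in 1989–2063: 18 of them.
Feb 29 weekday advances by 5 (mod 7) from one leap year to the next four years later (or differs when a century non-leap intervenes).
Leap-day weekdays: 1992:Sat 1996:Thu 2000:Tue✓ 2004:Sun 2008:Fri 2012:Wed 2016:Mon 2020:Sat 2024:Thu 2028:Tue✓ 2032:Sun 2036:Fri 2040:Wed 2044:Mon 2048:Sat 2052:Thu 2056:Tue✓ 2060:Sun
Tuesday: 2000, 2028, 2056 → 3.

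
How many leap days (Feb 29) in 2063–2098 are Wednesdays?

Leap years in 2063–2098: 9 of them.
Feb 29 weekday advances by 5 (mod 7) from one leap year to the next four years later (or differs when a century non-leap intervenes).
Leap-day weekdays: 2064:Fri 2068:Wed✓ 2072:Mon 2076:Sat 2080:Thu 2084:Tue 2088:Sun 2092:Fri 2096:Wed✓
Wednesday: 2068, 2096 → 2.

2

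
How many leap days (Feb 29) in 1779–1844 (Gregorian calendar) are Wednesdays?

3

Leap years in 1779–1844: 16 of them.
Feb 29 weekday advances by 5 (mod 7) from one leap year to the next four years later (or differs when a century non-leap intervenes).
Leap-day weekdays: 1780:Tue 1784:Sun 1788:Fri 1792:Wed✓ 1796:Mon 1804:Wed✓ 1808:Mon 1812:Sat 1816:Thu 1820:Tue 1824:Sun 1828:Fri 1832:Wed✓ 1836:Mon 1840:Sat 1844:Thu
Wednesday: 1792, 1804, 1832 → 3.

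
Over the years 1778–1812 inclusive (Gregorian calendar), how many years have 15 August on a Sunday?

Track 15 August's weekday year by year (advancing +1, or +2 across a Feb 29):
  1778: Sat  1779: Sun (+1) ✓  1780: Tue (+2)  1781: Wed (+1)  1782: Thu (+1)
  1783: Fri (+1)  1784: Sun (+2) ✓  1785: Mon (+1)  1786: Tue (+1)  1787: Wed (+1)
  1788: Fri (+2)  1789: Sat (+1)  1790: Sun (+1) ✓  1791: Mon (+1)  … (7 more years) …
  1799: Thu (+1)  1800: Fri (+1)  1801: Sat (+1)  1802: Sun (+1) ✓  1803: Mon (+1)
  1804: Wed (+2)  1805: Thu (+1)  1806: Fri (+1)  1807: Sat (+1)  1808: Mon (+2)
  1809: Tue (+1)  1810: Wed (+1)  1811: Thu (+1)  1812: Sat (+2)
Sunday years: 1779, 1784, 1790, 1802 — 4 in total.

4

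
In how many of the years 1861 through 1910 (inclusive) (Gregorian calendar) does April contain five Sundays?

April has 30 days; it has five Sundays when Sunday falls among the first (month-length − 28) days — i.e. when April 1 is one of Sunday/Saturday.
April 1 by year: 1861:Mon 1862:Tue 1863:Wed 1864:Fri 1865:Sat✓ 1866:Sun✓ 1867:Mon 1868:Wed 1869:Thu 1870:Fri 1871:Sat✓ 1872:Mon 1873:Tue 1874:Wed 1875:Thu …(20 more)… 1896:Wed 1897:Thu 1898:Fri 1899:Sat✓ 1900:Sun✓ 1901:Mon 1902:Tue 1903:Wed 1904:Fri 1905:Sat✓ 1906:Sun✓ 1907:Mon 1908:Wed 1909:Thu 1910:Fri
Years with five Sundays: 1865, 1866, 1871, 1876, 1877, 1882, 1883, 1888, 1893, 1894, 1899, 1900, 1905, 1906 → 14.

14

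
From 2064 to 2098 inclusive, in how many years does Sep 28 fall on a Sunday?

6

Track Sep 28's weekday year by year (advancing +1, or +2 across a Feb 29):
  2064: Sun ✓  2065: Mon (+1)  2066: Tue (+1)  2067: Wed (+1)  2068: Fri (+2)
  2069: Sat (+1)  2070: Sun (+1) ✓  2071: Mon (+1)  2072: Wed (+2)  2073: Thu (+1)
  2074: Fri (+1)  2075: Sat (+1)  2076: Mon (+2)  2077: Tue (+1)  … (7 more years) …
  2085: Fri (+1)  2086: Sat (+1)  2087: Sun (+1) ✓  2088: Tue (+2)  2089: Wed (+1)
  2090: Thu (+1)  2091: Fri (+1)  2092: Sun (+2) ✓  2093: Mon (+1)  2094: Tue (+1)
  2095: Wed (+1)  2096: Fri (+2)  2097: Sat (+1)  2098: Sun (+1) ✓
Sunday years: 2064, 2070, 2081, 2087, 2092, 2098 — 6 in total.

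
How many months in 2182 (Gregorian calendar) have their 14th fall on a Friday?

1

Check the 14th of each month of 2182: Jan 14: Mon, Feb 14: Thu, Mar 14: Thu, Apr 14: Sun, May 14: Tue, Jun 14: Fri, Jul 14: Sun, Aug 14: Wed, Sep 14: Sat, Oct 14: Mon, Nov 14: Thu, Dec 14: Sat.
Friday occurs in June — 1 month.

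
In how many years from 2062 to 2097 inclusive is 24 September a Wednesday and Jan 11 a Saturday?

3

Check each year's weekday for 24 September and Jan 11:
  2062: Sun/Wed  2063: Mon/Thu  2064: Wed/Fri  2065: Thu/Sun  2066: Fri/Mon  2067: Sat/Tue  2068: Mon/Wed  2069: Tue/Fri  2070: Wed/Sat ✓  2071: Thu/Sun  2072: Sat/Mon  2073: Sun/Wed  2074: Mon/Thu  2075: Tue/Fri  …(8 more)…  2084: Sun/Tue  2085: Mon/Thu  2086: Tue/Fri  2087: Wed/Sat ✓  2088: Fri/Sun  2089: Sat/Tue  2090: Sun/Wed  2091: Mon/Thu  2092: Wed/Fri  2093: Thu/Sun  2094: Fri/Mon  2095: Sat/Tue  2096: Mon/Wed  2097: Tue/Fri
Both conditions hold in: 2070, 2081, 2087 — 3.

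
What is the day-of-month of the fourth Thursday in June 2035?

28

June 1, 2035 is a Friday, so the first Thursday is the 7th.
The fourth Thursday is 7 + 21 = 28.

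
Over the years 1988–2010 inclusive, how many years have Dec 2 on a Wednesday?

Track Dec 2's weekday year by year (advancing +1, or +2 across a Feb 29):
  1988: Fri  1989: Sat (+1)  1990: Sun (+1)  1991: Mon (+1)  1992: Wed (+2) ✓
  1993: Thu (+1)  1994: Fri (+1)  1995: Sat (+1)  1996: Mon (+2)  1997: Tue (+1)
  1998: Wed (+1) ✓  1999: Thu (+1)  2000: Sat (+2)  2001: Sun (+1)  2002: Mon (+1)
  2003: Tue (+1)  2004: Thu (+2)  2005: Fri (+1)  2006: Sat (+1)  2007: Sun (+1)
  2008: Tue (+2)  2009: Wed (+1) ✓  2010: Thu (+1)
Wednesday years: 1992, 1998, 2009 — 3 in total.

3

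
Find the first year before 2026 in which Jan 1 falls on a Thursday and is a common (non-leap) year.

2015

Jan 1 advances by 2 weekdays after a leap year and by 1 after a common year.
2026: Jan 1 is Thursday.
2025: Wednesday
2024: Monday (leap)
2023: Sunday
2022: Saturday
2021: Friday
2020: Wednesday (leap)
2019: Tuesday
2018: Monday
2017: Sunday
2016: Friday (leap)
2015: Thursday
2015 begins on a Thursday and is a common year.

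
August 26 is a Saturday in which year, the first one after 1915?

1916

From one year to the next, a fixed date's weekday advances by 1, or by 2 when a Feb 29 lies between the two dates.
1915: August 26 is Thursday.
1916: Saturday (+2)
August 26 falls on a Saturday in 1916.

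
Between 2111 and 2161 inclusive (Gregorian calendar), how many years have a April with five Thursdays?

April has 30 days; it has five Thursdays when Thursday falls among the first (month-length − 28) days — i.e. when April 1 is one of Thursday/Wednesday.
April 1 by year: 2111:Wed✓ 2112:Fri 2113:Sat 2114:Sun 2115:Mon 2116:Wed✓ 2117:Thu✓ 2118:Fri 2119:Sat 2120:Mon 2121:Tue 2122:Wed✓ 2123:Thu✓ 2124:Sat 2125:Sun …(21 more)… 2147:Sat 2148:Mon 2149:Tue 2150:Wed✓ 2151:Thu✓ 2152:Sat 2153:Sun 2154:Mon 2155:Tue 2156:Thu✓ 2157:Fri 2158:Sat 2159:Sun 2160:Tue 2161:Wed✓
Years with five Thursdays: 2111, 2116, 2117, 2122, 2123, 2128, 2133, 2134, 2139, 2144, 2145, 2150, 2151, 2156, 2161 → 15.

15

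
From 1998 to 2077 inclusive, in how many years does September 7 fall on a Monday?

Track September 7's weekday year by year (advancing +1, or +2 across a Feb 29):
  1998: Mon ✓  1999: Tue (+1)  2000: Thu (+2)  2001: Fri (+1)  2002: Sat (+1)
  2003: Sun (+1)  2004: Tue (+2)  2005: Wed (+1)  2006: Thu (+1)  2007: Fri (+1)
  2008: Sun (+2)  2009: Mon (+1) ✓  2010: Tue (+1)  2011: Wed (+1)  … (52 more years) …
  2064: Sun (+2)  2065: Mon (+1) ✓  2066: Tue (+1)  2067: Wed (+1)  2068: Fri (+2)
  2069: Sat (+1)  2070: Sun (+1)  2071: Mon (+1) ✓  2072: Wed (+2)  2073: Thu (+1)
  2074: Fri (+1)  2075: Sat (+1)  2076: Mon (+2) ✓  2077: Tue (+1)
Monday years: 1998, 2009, 2015, 2020, 2026, 2037, 2043, 2048, 2054, 2065, 2071, 2076 — 12 in total.

12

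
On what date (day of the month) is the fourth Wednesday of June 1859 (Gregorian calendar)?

June 1, 1859 is a Wednesday, so the first Wednesday is the 1st.
The fourth Wednesday is 1 + 21 = 22.

22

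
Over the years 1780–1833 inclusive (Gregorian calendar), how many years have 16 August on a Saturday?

8

Track 16 August's weekday year by year (advancing +1, or +2 across a Feb 29):
  1780: Wed  1781: Thu (+1)  1782: Fri (+1)  1783: Sat (+1) ✓  1784: Mon (+2)
  1785: Tue (+1)  1786: Wed (+1)  1787: Thu (+1)  1788: Sat (+2) ✓  1789: Sun (+1)
  1790: Mon (+1)  1791: Tue (+1)  1792: Thu (+2)  1793: Fri (+1)  … (26 more years) …
  1820: Wed (+2)  1821: Thu (+1)  1822: Fri (+1)  1823: Sat (+1) ✓  1824: Mon (+2)
  1825: Tue (+1)  1826: Wed (+1)  1827: Thu (+1)  1828: Sat (+2) ✓  1829: Sun (+1)
  1830: Mon (+1)  1831: Tue (+1)  1832: Thu (+2)  1833: Fri (+1)
Saturday years: 1783, 1788, 1794, 1800, 1806, 1817, 1823, 1828 — 8 in total.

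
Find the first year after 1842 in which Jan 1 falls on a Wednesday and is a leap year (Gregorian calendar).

1868

Jan 1 advances by 2 weekdays after a leap year and by 1 after a common year.
1842: Jan 1 is Saturday.
1843: Sunday
1844: Monday (leap)
1845: Wednesday
1846: Thursday
1847: Friday
1848: Saturday (leap)
1849: Monday
1850: Tuesday
1851: Wednesday
1852: Thursday (leap)
1853: Saturday
1854: Sunday
1855: Monday
1856: Tuesday (leap)
1857: Thursday
1858: Friday
1859: Saturday
1860: Sunday (leap)
1861: Tuesday
1862: Wednesday
1863: Thursday
1864: Friday (leap)
1865: Sunday
1866: Monday
1867: Tuesday
1868: Wednesday (leap)
1868 begins on a Wednesday and is a leap year.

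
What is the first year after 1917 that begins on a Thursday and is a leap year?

Jan 1 advances by 2 weekdays after a leap year and by 1 after a common year.
1917: Jan 1 is Monday.
1918: Tuesday
1919: Wednesday
1920: Thursday (leap)
1920 begins on a Thursday and is a leap year.

1920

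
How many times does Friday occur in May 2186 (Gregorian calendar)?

May 2186 has 31 days and begins on Monday.
The first Friday is May 5.
Fridays fall on 5, 12, 19, 26 — that's 4.

4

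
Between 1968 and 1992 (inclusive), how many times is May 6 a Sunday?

Track May 6's weekday year by year (advancing +1, or +2 across a Feb 29):
  1968: Mon  1969: Tue (+1)  1970: Wed (+1)  1971: Thu (+1)  1972: Sat (+2)
  1973: Sun (+1) ✓  1974: Mon (+1)  1975: Tue (+1)  1976: Thu (+2)  1977: Fri (+1)
  1978: Sat (+1)  1979: Sun (+1) ✓  1980: Tue (+2)  1981: Wed (+1)  1982: Thu (+1)
  1983: Fri (+1)  1984: Sun (+2) ✓  1985: Mon (+1)  1986: Tue (+1)  1987: Wed (+1)
  1988: Fri (+2)  1989: Sat (+1)  1990: Sun (+1) ✓  1991: Mon (+1)  1992: Wed (+2)
Sunday years: 1973, 1979, 1984, 1990 — 4 in total.

4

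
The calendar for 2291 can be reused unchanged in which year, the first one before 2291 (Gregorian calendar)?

2285

Two years share a calendar iff Jan 1 falls on the same weekday and both are leap or both are common. 2291: Jan 1 is Thursday, common year.
2290: Jan 1 Wednesday, common
2289: Jan 1 Tuesday, common
2288: Jan 1 Sunday, leap
2287: Jan 1 Saturday, common
2286: Jan 1 Friday, common
2285: Jan 1 Thursday, common
2285 matches on both conditions.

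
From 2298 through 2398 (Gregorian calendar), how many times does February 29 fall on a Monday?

4

Leap years in 2298–2398: 24 of them.
Feb 29 weekday advances by 5 (mod 7) from one leap year to the next four years later (or differs when a century non-leap intervenes).
Leap-day weekdays: 2304:Mon✓ 2308:Sat 2312:Thu 2316:Tue 2320:Sun 2324:Fri 2328:Wed 2332:Mon✓ 2336:Sat 2340:Thu 2344:Tue 2348:Sun 2352:Fri 2356:Wed 2360:Mon✓ 2364:Sat 2368:Thu 2372:Tue 2376:Sun 2380:Fri 2384:Wed 2388:Mon✓ 2392:Sat 2396:Thu
Monday: 2304, 2332, 2360, 2388 → 4.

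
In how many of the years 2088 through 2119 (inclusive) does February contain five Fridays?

February has 28 days (29 in leap years); it has five Fridays when Friday falls among the first (month-length − 28) days — i.e. when February 1 is Friday in a leap year (never in a common year).
February 1 by year: 2088:Sun 2089:Tue 2090:Wed 2091:Thu 2092:Fri✓ 2093:Sun 2094:Mon 2095:Tue 2096:Wed 2097:Fri 2098:Sat 2099:Sun 2100:Mon 2101:Tue 2102:Wed 2103:Thu 2104:Fri✓ 2105:Sun 2106:Mon 2107:Tue 2108:Wed 2109:Fri 2110:Sat 2111:Sun 2112:Mon 2113:Wed 2114:Thu 2115:Fri 2116:Sat 2117:Mon 2118:Tue 2119:Wed
Years with five Fridays: 2092, 2104 → 2.

2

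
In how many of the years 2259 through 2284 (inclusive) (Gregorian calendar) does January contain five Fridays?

10

January has 31 days; it has five Fridays when Friday falls among the first (month-length − 28) days — i.e. when January 1 is one of Friday/Thursday/Wednesday.
January 1 by year: 2259:Sat 2260:Sun 2261:Tue 2262:Wed✓ 2263:Thu✓ 2264:Fri✓ 2265:Sun 2266:Mon 2267:Tue 2268:Wed✓ 2269:Fri✓ 2270:Sat 2271:Sun 2272:Mon 2273:Wed✓ 2274:Thu✓ 2275:Fri✓ 2276:Sat 2277:Mon 2278:Tue 2279:Wed✓ 2280:Thu✓ 2281:Sat 2282:Sun 2283:Mon 2284:Tue
Years with five Fridays: 2262, 2263, 2264, 2268, 2269, 2273, 2274, 2275, 2279, 2280 → 10.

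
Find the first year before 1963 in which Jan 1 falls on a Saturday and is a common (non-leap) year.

1955

Jan 1 advances by 2 weekdays after a leap year and by 1 after a common year.
1963: Jan 1 is Tuesday.
1962: Monday
1961: Sunday
1960: Friday (leap)
1959: Thursday
1958: Wednesday
1957: Tuesday
1956: Sunday (leap)
1955: Saturday
1955 begins on a Saturday and is a common year.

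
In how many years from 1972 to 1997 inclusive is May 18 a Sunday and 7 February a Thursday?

Check each year's weekday for May 18 and 7 February:
  1972: Thu/Mon  1973: Fri/Wed  1974: Sat/Thu  1975: Sun/Fri  1976: Tue/Sat  1977: Wed/Mon  1978: Thu/Tue  1979: Fri/Wed  1980: Sun/Thu ✓  1981: Mon/Sat  1982: Tue/Sun  1983: Wed/Mon  1984: Fri/Tue  1985: Sat/Thu  1986: Sun/Fri  1987: Mon/Sat  1988: Wed/Sun  1989: Thu/Tue  1990: Fri/Wed  1991: Sat/Thu  1992: Mon/Fri  1993: Tue/Sun  1994: Wed/Mon  1995: Thu/Tue  1996: Sat/Wed  1997: Sun/Fri
Both conditions hold in: 1980 — 1.

1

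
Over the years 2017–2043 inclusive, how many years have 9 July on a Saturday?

3

Track 9 July's weekday year by year (advancing +1, or +2 across a Feb 29):
  2017: Sun  2018: Mon (+1)  2019: Tue (+1)  2020: Thu (+2)  2021: Fri (+1)
  2022: Sat (+1) ✓  2023: Sun (+1)  2024: Tue (+2)  2025: Wed (+1)  2026: Thu (+1)
  2027: Fri (+1)  2028: Sun (+2)  2029: Mon (+1)  2030: Tue (+1)  2031: Wed (+1)
  2032: Fri (+2)  2033: Sat (+1) ✓  2034: Sun (+1)  2035: Mon (+1)  2036: Wed (+2)
  2037: Thu (+1)  2038: Fri (+1)  2039: Sat (+1) ✓  2040: Mon (+2)  2041: Tue (+1)
  2042: Wed (+1)  2043: Thu (+1)
Saturday years: 2022, 2033, 2039 — 3 in total.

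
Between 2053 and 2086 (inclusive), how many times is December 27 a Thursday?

5

Track December 27's weekday year by year (advancing +1, or +2 across a Feb 29):
  2053: Sat  2054: Sun (+1)  2055: Mon (+1)  2056: Wed (+2)  2057: Thu (+1) ✓
  2058: Fri (+1)  2059: Sat (+1)  2060: Mon (+2)  2061: Tue (+1)  2062: Wed (+1)
  2063: Thu (+1) ✓  2064: Sat (+2)  2065: Sun (+1)  2066: Mon (+1)  … (6 more years) …
  2073: Wed (+1)  2074: Thu (+1) ✓  2075: Fri (+1)  2076: Sun (+2)  2077: Mon (+1)
  2078: Tue (+1)  2079: Wed (+1)  2080: Fri (+2)  2081: Sat (+1)  2082: Sun (+1)
  2083: Mon (+1)  2084: Wed (+2)  2085: Thu (+1) ✓  2086: Fri (+1)
Thursday years: 2057, 2063, 2068, 2074, 2085 — 5 in total.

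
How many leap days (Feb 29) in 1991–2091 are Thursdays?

Leap years in 1991–2091: 25 of them.
Feb 29 weekday advances by 5 (mod 7) from one leap year to the next four years later (or differs when a century non-leap intervenes).
Leap-day weekdays: 1992:Sat 1996:Thu✓ 2000:Tue 2004:Sun 2008:Fri 2012:Wed 2016:Mon 2020:Sat 2024:Thu✓ 2028:Tue 2032:Sun 2036:Fri 2040:Wed 2044:Mon 2048:Sat 2052:Thu✓ 2056:Tue 2060:Sun 2064:Fri 2068:Wed 2072:Mon 2076:Sat 2080:Thu✓ 2084:Tue 2088:Sun
Thursday: 1996, 2024, 2052, 2080 → 4.

4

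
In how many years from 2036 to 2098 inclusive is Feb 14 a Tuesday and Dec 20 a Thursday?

Check each year's weekday for Feb 14 and Dec 20:
  2036: Thu/Sat  2037: Sat/Sun  2038: Sun/Mon  2039: Mon/Tue  2040: Tue/Thu ✓  2041: Thu/Fri  2042: Fri/Sat  2043: Sat/Sun  2044: Sun/Tue  2045: Tue/Wed  2046: Wed/Thu  2047: Thu/Fri  2048: Fri/Sun  2049: Sun/Mon  …(35 more)…  2085: Wed/Thu  2086: Thu/Fri  2087: Fri/Sat  2088: Sat/Mon  2089: Mon/Tue  2090: Tue/Wed  2091: Wed/Thu  2092: Thu/Sat  2093: Sat/Sun  2094: Sun/Mon  2095: Mon/Tue  2096: Tue/Thu ✓  2097: Thu/Fri  2098: Fri/Sat
Both conditions hold in: 2040, 2068, 2096 — 3.

3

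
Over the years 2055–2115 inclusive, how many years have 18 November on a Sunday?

Track 18 November's weekday year by year (advancing +1, or +2 across a Feb 29):
  2055: Thu  2056: Sat (+2)  2057: Sun (+1) ✓  2058: Mon (+1)  2059: Tue (+1)
  2060: Thu (+2)  2061: Fri (+1)  2062: Sat (+1)  2063: Sun (+1) ✓  2064: Tue (+2)
  2065: Wed (+1)  2066: Thu (+1)  2067: Fri (+1)  2068: Sun (+2) ✓  … (33 more years) …
  2102: Sat (+1)  2103: Sun (+1) ✓  2104: Tue (+2)  2105: Wed (+1)  2106: Thu (+1)
  2107: Fri (+1)  2108: Sun (+2) ✓  2109: Mon (+1)  2110: Tue (+1)  2111: Wed (+1)
  2112: Fri (+2)  2113: Sat (+1)  2114: Sun (+1) ✓  2115: Mon (+1)
Sunday years: 2057, 2063, 2068, 2074, 2085, 2091, 2096, 2103, 2108, 2114 — 10 in total.

10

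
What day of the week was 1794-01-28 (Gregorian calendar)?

January 1, 1794 is a Wednesday.
January 28 is day 28 of the year, i.e. 27 days after Jan 1.
27 mod 7 = 6, so advance 6 weekdays from Wednesday: Tuesday.

Tuesday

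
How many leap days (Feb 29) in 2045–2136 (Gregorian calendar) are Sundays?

3

Leap years in 2045–2136: 22 of them.
Feb 29 weekday advances by 5 (mod 7) from one leap year to the next four years later (or differs when a century non-leap intervenes).
Leap-day weekdays: 2048:Sat 2052:Thu 2056:Tue 2060:Sun✓ 2064:Fri 2068:Wed 2072:Mon 2076:Sat 2080:Thu 2084:Tue 2088:Sun✓ 2092:Fri 2096:Wed 2104:Fri 2108:Wed 2112:Mon 2116:Sat 2120:Thu 2124:Tue 2128:Sun✓ 2132:Fri 2136:Wed
Sunday: 2060, 2088, 2128 → 3.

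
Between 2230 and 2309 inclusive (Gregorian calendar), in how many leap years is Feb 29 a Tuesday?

2

Leap years in 2230–2309: 19 of them.
Feb 29 weekday advances by 5 (mod 7) from one leap year to the next four years later (or differs when a century non-leap intervenes).
Leap-day weekdays: 2232:Wed 2236:Mon 2240:Sat 2244:Thu 2248:Tue✓ 2252:Sun 2256:Fri 2260:Wed 2264:Mon 2268:Sat 2272:Thu 2276:Tue✓ 2280:Sun 2284:Fri 2288:Wed 2292:Mon 2296:Sat 2304:Mon 2308:Sat
Tuesday: 2248, 2276 → 2.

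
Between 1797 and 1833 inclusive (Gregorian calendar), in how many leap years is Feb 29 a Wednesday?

2

Leap years in 1797–1833: 8 of them.
Feb 29 weekday advances by 5 (mod 7) from one leap year to the next four years later (or differs when a century non-leap intervenes).
Leap-day weekdays: 1804:Wed✓ 1808:Mon 1812:Sat 1816:Thu 1820:Tue 1824:Sun 1828:Fri 1832:Wed✓
Wednesday: 1804, 1832 → 2.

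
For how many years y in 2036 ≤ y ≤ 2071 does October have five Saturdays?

16

October has 31 days; it has five Saturdays when Saturday falls among the first (month-length − 28) days — i.e. when October 1 is one of Saturday/Friday/Thursday.
October 1 by year: 2036:Wed 2037:Thu✓ 2038:Fri✓ 2039:Sat✓ 2040:Mon 2041:Tue 2042:Wed 2043:Thu✓ 2044:Sat✓ 2045:Sun 2046:Mon 2047:Tue 2048:Thu✓ 2049:Fri✓ 2050:Sat✓ …(6 more)… 2057:Mon 2058:Tue 2059:Wed 2060:Fri✓ 2061:Sat✓ 2062:Sun 2063:Mon 2064:Wed 2065:Thu✓ 2066:Fri✓ 2067:Sat✓ 2068:Mon 2069:Tue 2070:Wed 2071:Thu✓
Years with five Saturdays: 2037, 2038, 2039, 2043, 2044, 2048, 2049, 2050, 2054, 2055, 2060, 2061, 2065, 2066, 2067, 2071 → 16.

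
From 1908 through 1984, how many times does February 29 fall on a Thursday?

3

Leap years in 1908–1984: 20 of them.
Feb 29 weekday advances by 5 (mod 7) from one leap year to the next four years later (or differs when a century non-leap intervenes).
Leap-day weekdays: 1908:Sat 1912:Thu✓ 1916:Tue 1920:Sun 1924:Fri 1928:Wed 1932:Mon 1936:Sat 1940:Thu✓ 1944:Tue 1948:Sun 1952:Fri 1956:Wed 1960:Mon 1964:Sat 1968:Thu✓ 1972:Tue 1976:Sun 1980:Fri 1984:Wed
Thursday: 1912, 1940, 1968 → 3.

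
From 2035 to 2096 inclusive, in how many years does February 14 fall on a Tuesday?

Track February 14's weekday year by year (advancing +1, or +2 across a Feb 29):
  2035: Wed  2036: Thu (+1)  2037: Sat (+2)  2038: Sun (+1)  2039: Mon (+1)
  2040: Tue (+1) ✓  2041: Thu (+2)  2042: Fri (+1)  2043: Sat (+1)  2044: Sun (+1)
  2045: Tue (+2) ✓  2046: Wed (+1)  2047: Thu (+1)  2048: Fri (+1)  … (34 more years) …
  2083: Sun (+1)  2084: Mon (+1)  2085: Wed (+2)  2086: Thu (+1)  2087: Fri (+1)
  2088: Sat (+1)  2089: Mon (+2)  2090: Tue (+1) ✓  2091: Wed (+1)  2092: Thu (+1)
  2093: Sat (+2)  2094: Sun (+1)  2095: Mon (+1)  2096: Tue (+1) ✓
Tuesday years: 2040, 2045, 2051, 2062, 2068, 2073, 2079, 2090, 2096 — 9 in total.

9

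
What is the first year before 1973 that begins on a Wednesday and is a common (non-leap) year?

1969

Jan 1 advances by 2 weekdays after a leap year and by 1 after a common year.
1973: Jan 1 is Monday.
1972: Saturday (leap)
1971: Friday
1970: Thursday
1969: Wednesday
1969 begins on a Wednesday and is a common year.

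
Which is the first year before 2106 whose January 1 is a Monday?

Jan 1 advances by 2 weekdays after a leap year and by 1 after a common year.
2106: Jan 1 is Friday.
2105: Thursday
2104: Tuesday (leap)
2103: Monday
2103 begins on a Monday

2103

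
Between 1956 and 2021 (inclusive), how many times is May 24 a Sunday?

10

Track May 24's weekday year by year (advancing +1, or +2 across a Feb 29):
  1956: Thu  1957: Fri (+1)  1958: Sat (+1)  1959: Sun (+1) ✓  1960: Tue (+2)
  1961: Wed (+1)  1962: Thu (+1)  1963: Fri (+1)  1964: Sun (+2) ✓  1965: Mon (+1)
  1966: Tue (+1)  1967: Wed (+1)  1968: Fri (+2)  1969: Sat (+1)  … (38 more years) …
  2008: Sat (+2)  2009: Sun (+1) ✓  2010: Mon (+1)  2011: Tue (+1)  2012: Thu (+2)
  2013: Fri (+1)  2014: Sat (+1)  2015: Sun (+1) ✓  2016: Tue (+2)  2017: Wed (+1)
  2018: Thu (+1)  2019: Fri (+1)  2020: Sun (+2) ✓  2021: Mon (+1)
Sunday years: 1959, 1964, 1970, 1981, 1987, 1992, 1998, 2009, 2015, 2020 — 10 in total.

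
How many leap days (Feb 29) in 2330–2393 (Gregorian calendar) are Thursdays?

Leap years in 2330–2393: 16 of them.
Feb 29 weekday advances by 5 (mod 7) from one leap year to the next four years later (or differs when a century non-leap intervenes).
Leap-day weekdays: 2332:Mon 2336:Sat 2340:Thu✓ 2344:Tue 2348:Sun 2352:Fri 2356:Wed 2360:Mon 2364:Sat 2368:Thu✓ 2372:Tue 2376:Sun 2380:Fri 2384:Wed 2388:Mon 2392:Sat
Thursday: 2340, 2368 → 2.

2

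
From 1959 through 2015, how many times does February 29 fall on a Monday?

Leap years in 1959–2015: 14 of them.
Feb 29 weekday advances by 5 (mod 7) from one leap year to the next four years later (or differs when a century non-leap intervenes).
Leap-day weekdays: 1960:Mon✓ 1964:Sat 1968:Thu 1972:Tue 1976:Sun 1980:Fri 1984:Wed 1988:Mon✓ 1992:Sat 1996:Thu 2000:Tue 2004:Sun 2008:Fri 2012:Wed
Monday: 1960, 1988 → 2.

2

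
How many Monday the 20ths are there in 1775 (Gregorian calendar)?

3

Check the 20th of each month of 1775: Jan 20: Fri, Feb 20: Mon, Mar 20: Mon, Apr 20: Thu, May 20: Sat, Jun 20: Tue, Jul 20: Thu, Aug 20: Sun, Sep 20: Wed, Oct 20: Fri, Nov 20: Mon, Dec 20: Wed.
Monday occurs in February, March, November — 3 months.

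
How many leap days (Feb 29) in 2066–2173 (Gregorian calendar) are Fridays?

Leap years in 2066–2173: 26 of them.
Feb 29 weekday advances by 5 (mod 7) from one leap year to the next four years later (or differs when a century non-leap intervenes).
Leap-day weekdays: 2068:Wed 2072:Mon 2076:Sat 2080:Thu 2084:Tue 2088:Sun 2092:Fri✓ 2096:Wed 2104:Fri✓ 2108:Wed 2112:Mon 2116:Sat 2120:Thu 2124:Tue 2128:Sun 2132:Fri✓ 2136:Wed 2140:Mon 2144:Sat 2148:Thu 2152:Tue 2156:Sun 2160:Fri✓ 2164:Wed 2168:Mon 2172:Sat
Friday: 2092, 2104, 2132, 2160 → 4.

4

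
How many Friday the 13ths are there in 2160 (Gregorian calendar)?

1

Check the 13th of each month of 2160: Jan 13: Sun, Feb 13: Wed, Mar 13: Thu, Apr 13: Sun, May 13: Tue, Jun 13: Fri, Jul 13: Sun, Aug 13: Wed, Sep 13: Sat, Oct 13: Mon, Nov 13: Thu, Dec 13: Sat.
Friday occurs in June — 1 month.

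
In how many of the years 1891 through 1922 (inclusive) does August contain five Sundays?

August has 31 days; it has five Sundays when Sunday falls among the first (month-length − 28) days — i.e. when August 1 is one of Sunday/Saturday/Friday.
August 1 by year: 1891:Sat✓ 1892:Mon 1893:Tue 1894:Wed 1895:Thu 1896:Sat✓ 1897:Sun✓ 1898:Mon 1899:Tue 1900:Wed 1901:Thu 1902:Fri✓ 1903:Sat✓ 1904:Mon 1905:Tue 1906:Wed 1907:Thu 1908:Sat✓ 1909:Sun✓ 1910:Mon 1911:Tue 1912:Thu 1913:Fri✓ 1914:Sat✓ 1915:Sun✓ 1916:Tue 1917:Wed 1918:Thu 1919:Fri✓ 1920:Sun✓ 1921:Mon 1922:Tue
Years with five Sundays: 1891, 1896, 1897, 1902, 1903, 1908, 1909, 1913, 1914, 1915, 1919, 1920 → 12.

12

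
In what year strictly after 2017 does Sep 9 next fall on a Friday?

From one year to the next, a fixed date's weekday advances by 1, or by 2 when a Feb 29 lies between the two dates.
2017: September 9 is Saturday.
2018: Sunday (+1)
2019: Monday (+1)
2020: Wednesday (+2)
2021: Thursday (+1)
2022: Friday (+1)
Sep 9 falls on a Friday in 2022.

2022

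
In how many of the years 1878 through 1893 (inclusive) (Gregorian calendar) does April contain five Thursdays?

4

April has 30 days; it has five Thursdays when Thursday falls among the first (month-length − 28) days — i.e. when April 1 is one of Thursday/Wednesday.
April 1 by year: 1878:Mon 1879:Tue 1880:Thu✓ 1881:Fri 1882:Sat 1883:Sun 1884:Tue 1885:Wed✓ 1886:Thu✓ 1887:Fri 1888:Sun 1889:Mon 1890:Tue 1891:Wed✓ 1892:Fri 1893:Sat
Years with five Thursdays: 1880, 1885, 1886, 1891 → 4.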